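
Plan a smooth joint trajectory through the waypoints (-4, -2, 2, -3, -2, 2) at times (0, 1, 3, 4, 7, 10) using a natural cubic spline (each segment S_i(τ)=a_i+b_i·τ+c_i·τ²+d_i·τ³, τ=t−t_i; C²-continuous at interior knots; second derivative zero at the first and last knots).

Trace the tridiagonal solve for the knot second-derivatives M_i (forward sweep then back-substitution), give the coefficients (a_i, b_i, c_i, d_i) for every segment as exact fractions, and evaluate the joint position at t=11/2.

  seg 0: a=-4 b=1021/678 c=0 d=335/678
  seg 1: a=-2 b=1013/339 c=335/226 d=-335/339
  seg 2: a=2 b=-997/339 c=-1005/226 d=1619/678
  seg 3: a=-3 b=-3167/678 c=307/113 d=-79/226
  seg 4: a=-2 b=743/339 c=-97/226 d=97/2034
S(11/2) = -9173/1808

Δ: Δ0=2, Δ1=2, Δ2=-5, Δ3=1/3, Δ4=4/3
row 1: diag=6, rhs=0; c'=1/3, d'=0
row 2: denom=6−2·1/3=16/3; d'=(-42−2·0)/(16/3)=-63/8
row 3: denom=8−1·3/16=125/16; d'=(32−1·-63/8)/(125/16)=638/125
row 4: denom=12−3·48/125=1356/125; d'=(6−3·638/125)/(1356/125)=-97/113
back: M4=-97/113
back: M3=638/125−48/125·-97/113=614/113
back: M2=-63/8−3/16·614/113=-1005/113
back: M1=0−1/3·-1005/113=335/113
M: M0=0, M1=335/113, M2=-1005/113, M3=614/113, M4=-97/113, M5=0
seg 0: a=-4, c=M0/2=0, d=(M1−M0)/(6·1)=335/678, b=Δ0−h0·(2M0+M1)/6=1021/678
seg 1: a=-2, c=M1/2=335/226, d=(M2−M1)/(6·2)=-335/339, b=Δ1−h1·(2M1+M2)/6=1013/339
seg 2: a=2, c=M2/2=-1005/226, d=(M3−M2)/(6·1)=1619/678, b=Δ2−h2·(2M2+M3)/6=-997/339
seg 3: a=-3, c=M3/2=307/113, d=(M4−M3)/(6·3)=-79/226, b=Δ3−h3·(2M3+M4)/6=-3167/678
seg 4: a=-2, c=M4/2=-97/226, d=(M5−M4)/(6·3)=97/2034, b=Δ4−h4·(2M4+M5)/6=743/339
t_q=11/2 → seg 3, τ=3/2; S=-3+-3167/678·τ+307/113·τ²+-79/226·τ³=-9173/1808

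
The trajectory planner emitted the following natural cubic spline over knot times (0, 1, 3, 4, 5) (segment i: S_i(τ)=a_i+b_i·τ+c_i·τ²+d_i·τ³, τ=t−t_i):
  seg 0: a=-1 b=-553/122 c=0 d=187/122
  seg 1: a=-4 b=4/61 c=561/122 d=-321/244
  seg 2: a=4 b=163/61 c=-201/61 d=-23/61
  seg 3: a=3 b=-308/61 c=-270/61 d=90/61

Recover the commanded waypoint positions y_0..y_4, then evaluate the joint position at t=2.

y_0=-1 y_1=-4 y_2=4 y_3=3 y_4=-5
S(2) = -159/244

y_0 = S_0(0) = a_0 = -1
y_1 = S_1(0) = a_1 = -4
y_2 = S_2(0) = a_2 = 4
y_3 = S_3(0) = a_3 = 3
y_4 = S_3(1) = -5
t_q=2 is in segment 1 (τ=1); S_1(τ)=-159/244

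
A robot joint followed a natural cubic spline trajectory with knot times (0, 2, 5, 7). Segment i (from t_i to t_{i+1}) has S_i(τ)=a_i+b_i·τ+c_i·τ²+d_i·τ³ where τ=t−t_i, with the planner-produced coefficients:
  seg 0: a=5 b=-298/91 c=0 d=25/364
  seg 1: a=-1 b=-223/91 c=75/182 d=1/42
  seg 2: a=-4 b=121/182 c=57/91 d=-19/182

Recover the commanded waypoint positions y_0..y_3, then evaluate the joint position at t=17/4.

y_0 = S_0(0) = a_0 = 5
y_1 = S_1(0) = a_1 = -1
y_2 = S_2(0) = a_2 = -4
y_3 = S_2(2) = -1
t_q=17/4 is in segment 1 (τ=9/4); S_1(τ)=-48413/11648

y_0=5 y_1=-1 y_2=-4 y_3=-1
S(17/4) = -48413/11648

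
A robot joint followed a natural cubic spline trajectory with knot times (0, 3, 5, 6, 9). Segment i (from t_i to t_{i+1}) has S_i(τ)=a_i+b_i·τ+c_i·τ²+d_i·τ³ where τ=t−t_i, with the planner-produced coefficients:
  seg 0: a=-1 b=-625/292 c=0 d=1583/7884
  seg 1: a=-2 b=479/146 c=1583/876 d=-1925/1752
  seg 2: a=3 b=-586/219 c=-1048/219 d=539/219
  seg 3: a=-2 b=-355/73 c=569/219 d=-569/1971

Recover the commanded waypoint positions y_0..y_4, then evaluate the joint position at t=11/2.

y_0 = S_0(0) = a_0 = -1
y_1 = S_1(0) = a_1 = -2
y_2 = S_2(0) = a_2 = 3
y_3 = S_3(0) = a_3 = -2
y_4 = S_3(3) = -1
t_q=11/2 is in segment 2 (τ=1/2); S_2(τ)=1355/1752

y_0=-1 y_1=-2 y_2=3 y_3=-2 y_4=-1
S(11/2) = 1355/1752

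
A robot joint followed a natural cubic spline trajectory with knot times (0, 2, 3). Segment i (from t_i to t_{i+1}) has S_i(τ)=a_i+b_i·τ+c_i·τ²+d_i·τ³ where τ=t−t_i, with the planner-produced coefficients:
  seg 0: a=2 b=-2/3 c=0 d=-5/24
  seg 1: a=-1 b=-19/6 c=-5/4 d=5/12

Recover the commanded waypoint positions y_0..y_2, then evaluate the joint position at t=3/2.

y_0=2 y_1=-1 y_2=-5
S(3/2) = 19/64

y_0 = S_0(0) = a_0 = 2
y_1 = S_1(0) = a_1 = -1
y_2 = S_1(1) = -5
t_q=3/2 is in segment 0 (τ=3/2); S_0(τ)=19/64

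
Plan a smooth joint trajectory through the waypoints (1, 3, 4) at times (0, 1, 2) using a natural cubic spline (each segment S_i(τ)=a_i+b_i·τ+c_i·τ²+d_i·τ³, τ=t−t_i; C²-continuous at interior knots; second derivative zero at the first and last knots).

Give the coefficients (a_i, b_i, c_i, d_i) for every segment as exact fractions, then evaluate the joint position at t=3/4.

  seg 0: a=1 b=9/4 c=0 d=-1/4
  seg 1: a=3 b=3/2 c=-3/4 d=1/4
S(3/4) = 661/256

Δ: Δ0=2, Δ1=1
row 1: diag=4, rhs=-6; c'=1/4, d'=-3/2
back: M1=-3/2
M: M0=0, M1=-3/2, M2=0
seg 0: a=1, c=M0/2=0, d=(M1−M0)/(6·1)=-1/4, b=Δ0−h0·(2M0+M1)/6=9/4
seg 1: a=3, c=M1/2=-3/4, d=(M2−M1)/(6·1)=1/4, b=Δ1−h1·(2M1+M2)/6=3/2
t_q=3/4 → seg 0, τ=3/4; S=1+9/4·τ+0·τ²+-1/4·τ³=661/256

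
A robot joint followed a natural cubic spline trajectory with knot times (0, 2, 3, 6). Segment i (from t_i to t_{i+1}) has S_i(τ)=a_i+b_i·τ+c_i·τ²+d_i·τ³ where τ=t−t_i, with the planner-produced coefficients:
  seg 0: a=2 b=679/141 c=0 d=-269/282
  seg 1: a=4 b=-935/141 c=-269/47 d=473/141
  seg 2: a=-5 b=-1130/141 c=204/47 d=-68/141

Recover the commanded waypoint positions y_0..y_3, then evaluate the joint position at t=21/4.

y_0=2 y_1=4 y_2=-5 y_3=-3
S(21/4) = -4927/752

y_0 = S_0(0) = a_0 = 2
y_1 = S_1(0) = a_1 = 4
y_2 = S_2(0) = a_2 = -5
y_3 = S_2(3) = -3
t_q=21/4 is in segment 2 (τ=9/4); S_2(τ)=-4927/752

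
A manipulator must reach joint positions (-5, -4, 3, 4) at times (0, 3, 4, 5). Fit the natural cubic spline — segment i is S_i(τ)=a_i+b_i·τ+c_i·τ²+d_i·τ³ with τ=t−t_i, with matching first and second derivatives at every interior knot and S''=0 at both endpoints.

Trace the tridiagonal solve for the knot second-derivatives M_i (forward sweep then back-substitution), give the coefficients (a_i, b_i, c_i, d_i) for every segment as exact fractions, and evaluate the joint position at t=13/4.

Δ: Δ0=1/3, Δ1=7, Δ2=1
row 1: diag=8, rhs=40; c'=1/8, d'=5
row 2: denom=4−1·1/8=31/8; d'=(-36−1·5)/(31/8)=-328/31
back: M2=-328/31
back: M1=5−1/8·-328/31=196/31
M: M0=0, M1=196/31, M2=-328/31, M3=0
seg 0: a=-5, c=M0/2=0, d=(M1−M0)/(6·3)=98/279, b=Δ0−h0·(2M0+M1)/6=-263/93
seg 1: a=-4, c=M1/2=98/31, d=(M2−M1)/(6·1)=-262/93, b=Δ1−h1·(2M1+M2)/6=619/93
seg 2: a=3, c=M2/2=-164/31, d=(M3−M2)/(6·1)=164/93, b=Δ2−h2·(2M2+M3)/6=421/93
t_q=13/4 → seg 1, τ=1/4; S=-4+619/93·τ+98/31·τ²+-262/93·τ³=-2165/992

  seg 0: a=-5 b=-263/93 c=0 d=98/279
  seg 1: a=-4 b=619/93 c=98/31 d=-262/93
  seg 2: a=3 b=421/93 c=-164/31 d=164/93
S(13/4) = -2165/992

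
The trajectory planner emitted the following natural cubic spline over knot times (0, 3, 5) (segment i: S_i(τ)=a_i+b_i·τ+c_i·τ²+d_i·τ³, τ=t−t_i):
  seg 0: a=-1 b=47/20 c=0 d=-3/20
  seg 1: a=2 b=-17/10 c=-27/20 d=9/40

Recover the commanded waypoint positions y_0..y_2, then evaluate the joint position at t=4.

y_0 = S_0(0) = a_0 = -1
y_1 = S_1(0) = a_1 = 2
y_2 = S_1(2) = -5
t_q=4 is in segment 1 (τ=1); S_1(τ)=-33/40

y_0=-1 y_1=2 y_2=-5
S(4) = -33/40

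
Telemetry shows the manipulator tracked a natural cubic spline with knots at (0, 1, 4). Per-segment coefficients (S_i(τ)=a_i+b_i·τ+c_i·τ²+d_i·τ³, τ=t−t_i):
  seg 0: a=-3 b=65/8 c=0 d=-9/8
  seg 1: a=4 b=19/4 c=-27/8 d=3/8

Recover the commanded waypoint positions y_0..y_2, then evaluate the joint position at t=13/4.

y_0=-3 y_1=4 y_2=-2
S(13/4) = 959/512

y_0 = S_0(0) = a_0 = -3
y_1 = S_1(0) = a_1 = 4
y_2 = S_1(3) = -2
t_q=13/4 is in segment 1 (τ=9/4); S_1(τ)=959/512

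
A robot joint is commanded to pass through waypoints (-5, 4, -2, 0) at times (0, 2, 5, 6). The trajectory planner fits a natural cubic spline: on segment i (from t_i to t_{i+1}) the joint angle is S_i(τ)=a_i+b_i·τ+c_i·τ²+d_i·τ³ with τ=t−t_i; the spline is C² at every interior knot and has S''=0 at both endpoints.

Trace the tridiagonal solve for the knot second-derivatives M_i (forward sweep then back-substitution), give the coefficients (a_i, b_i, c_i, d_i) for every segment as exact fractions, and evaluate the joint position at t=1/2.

Δ: Δ0=9/2, Δ1=-2, Δ2=2
row 1: diag=10, rhs=-39; c'=3/10, d'=-39/10
row 2: denom=8−3·3/10=71/10; d'=(24−3·-39/10)/(71/10)=357/71
back: M2=357/71
back: M1=-39/10−3/10·357/71=-384/71
M: M0=0, M1=-384/71, M2=357/71, M3=0
seg 0: a=-5, c=M0/2=0, d=(M1−M0)/(6·2)=-32/71, b=Δ0−h0·(2M0+M1)/6=895/142
seg 1: a=4, c=M1/2=-192/71, d=(M2−M1)/(6·3)=247/426, b=Δ1−h1·(2M1+M2)/6=127/142
seg 2: a=-2, c=M2/2=357/142, d=(M3−M2)/(6·1)=-119/142, b=Δ2−h2·(2M2+M3)/6=23/71
t_q=1/2 → seg 0, τ=1/2; S=-5+895/142·τ+0·τ²+-32/71·τ³=-541/284

  seg 0: a=-5 b=895/142 c=0 d=-32/71
  seg 1: a=4 b=127/142 c=-192/71 d=247/426
  seg 2: a=-2 b=23/71 c=357/142 d=-119/142
S(1/2) = -541/284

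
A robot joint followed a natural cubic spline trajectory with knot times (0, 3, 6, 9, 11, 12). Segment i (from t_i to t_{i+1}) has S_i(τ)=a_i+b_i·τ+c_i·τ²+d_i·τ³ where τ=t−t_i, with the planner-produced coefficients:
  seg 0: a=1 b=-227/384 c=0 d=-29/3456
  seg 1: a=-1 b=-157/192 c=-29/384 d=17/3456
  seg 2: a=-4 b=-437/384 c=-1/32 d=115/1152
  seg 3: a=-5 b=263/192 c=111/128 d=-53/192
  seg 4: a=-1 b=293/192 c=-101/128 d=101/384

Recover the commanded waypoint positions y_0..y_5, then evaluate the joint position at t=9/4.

y_0 = S_0(0) = a_0 = 1
y_1 = S_1(0) = a_1 = -1
y_2 = S_2(0) = a_2 = -4
y_3 = S_3(0) = a_3 = -5
y_4 = S_4(0) = a_4 = -1
y_5 = S_4(1) = 0
t_q=9/4 is in segment 0 (τ=9/4); S_0(τ)=-3487/8192

y_0=1 y_1=-1 y_2=-4 y_3=-5 y_4=-1 y_5=0
S(9/4) = -3487/8192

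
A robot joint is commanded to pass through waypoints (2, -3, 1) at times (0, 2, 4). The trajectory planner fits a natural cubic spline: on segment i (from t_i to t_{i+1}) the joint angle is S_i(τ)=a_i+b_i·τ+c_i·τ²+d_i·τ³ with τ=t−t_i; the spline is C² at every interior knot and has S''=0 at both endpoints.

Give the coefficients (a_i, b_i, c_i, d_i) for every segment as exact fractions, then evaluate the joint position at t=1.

Δ: Δ0=-5/2, Δ1=2
row 1: diag=8, rhs=27; c'=1/4, d'=27/8
back: M1=27/8
M: M0=0, M1=27/8, M2=0
seg 0: a=2, c=M0/2=0, d=(M1−M0)/(6·2)=9/32, b=Δ0−h0·(2M0+M1)/6=-29/8
seg 1: a=-3, c=M1/2=27/16, d=(M2−M1)/(6·2)=-9/32, b=Δ1−h1·(2M1+M2)/6=-1/4
t_q=1 → seg 0, τ=1; S=2+-29/8·τ+0·τ²+9/32·τ³=-43/32

  seg 0: a=2 b=-29/8 c=0 d=9/32
  seg 1: a=-3 b=-1/4 c=27/16 d=-9/32
S(1) = -43/32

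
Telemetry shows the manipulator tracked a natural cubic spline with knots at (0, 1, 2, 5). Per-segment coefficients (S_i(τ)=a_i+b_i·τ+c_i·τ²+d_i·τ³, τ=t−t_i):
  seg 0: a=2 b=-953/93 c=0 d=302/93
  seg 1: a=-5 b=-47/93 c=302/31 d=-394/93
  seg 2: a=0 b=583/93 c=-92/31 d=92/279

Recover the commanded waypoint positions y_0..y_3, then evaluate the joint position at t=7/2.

y_0=2 y_1=-5 y_2=0 y_3=1
S(7/2) = 119/31

y_0 = S_0(0) = a_0 = 2
y_1 = S_1(0) = a_1 = -5
y_2 = S_2(0) = a_2 = 0
y_3 = S_2(3) = 1
t_q=7/2 is in segment 2 (τ=3/2); S_2(τ)=119/31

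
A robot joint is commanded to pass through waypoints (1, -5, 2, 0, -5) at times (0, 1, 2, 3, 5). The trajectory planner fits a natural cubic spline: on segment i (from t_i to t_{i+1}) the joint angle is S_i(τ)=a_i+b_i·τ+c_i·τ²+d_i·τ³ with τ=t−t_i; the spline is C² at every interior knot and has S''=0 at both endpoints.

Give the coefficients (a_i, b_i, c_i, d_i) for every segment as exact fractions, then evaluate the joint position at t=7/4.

  seg 0: a=1 b=-1737/172 c=0 d=705/172
  seg 1: a=-5 b=189/86 c=2115/172 d=-1289/172
  seg 2: a=2 b=741/172 c=-438/43 d=667/172
  seg 3: a=0 b=-381/86 c=249/172 d=-83/344
S(7/4) = 4441/11008

Δ: Δ0=-6, Δ1=7, Δ2=-2, Δ3=-5/2
row 1: diag=4, rhs=78; c'=1/4, d'=39/2
row 2: denom=4−1·1/4=15/4; d'=(-54−1·39/2)/(15/4)=-98/5
row 3: denom=6−1·4/15=86/15; d'=(-3−1·-98/5)/(86/15)=249/86
back: M3=249/86
back: M2=-98/5−4/15·249/86=-876/43
back: M1=39/2−1/4·-876/43=2115/86
M: M0=0, M1=2115/86, M2=-876/43, M3=249/86, M4=0
seg 0: a=1, c=M0/2=0, d=(M1−M0)/(6·1)=705/172, b=Δ0−h0·(2M0+M1)/6=-1737/172
seg 1: a=-5, c=M1/2=2115/172, d=(M2−M1)/(6·1)=-1289/172, b=Δ1−h1·(2M1+M2)/6=189/86
seg 2: a=2, c=M2/2=-438/43, d=(M3−M2)/(6·1)=667/172, b=Δ2−h2·(2M2+M3)/6=741/172
seg 3: a=0, c=M3/2=249/172, d=(M4−M3)/(6·2)=-83/344, b=Δ3−h3·(2M3+M4)/6=-381/86
t_q=7/4 → seg 1, τ=3/4; S=-5+189/86·τ+2115/172·τ²+-1289/172·τ³=4441/11008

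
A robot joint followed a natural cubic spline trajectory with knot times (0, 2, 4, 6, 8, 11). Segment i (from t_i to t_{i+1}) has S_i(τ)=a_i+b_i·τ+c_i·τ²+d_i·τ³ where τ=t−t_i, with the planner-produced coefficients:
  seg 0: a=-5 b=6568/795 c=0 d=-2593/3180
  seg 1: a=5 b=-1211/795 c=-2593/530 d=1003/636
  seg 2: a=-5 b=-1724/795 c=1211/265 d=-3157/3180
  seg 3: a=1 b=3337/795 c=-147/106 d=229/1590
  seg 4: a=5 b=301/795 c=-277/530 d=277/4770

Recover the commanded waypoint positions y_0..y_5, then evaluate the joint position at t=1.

y_0=-5 y_1=5 y_2=-5 y_3=1 y_4=5 y_5=3
S(1) = 2593/1060

y_0 = S_0(0) = a_0 = -5
y_1 = S_1(0) = a_1 = 5
y_2 = S_2(0) = a_2 = -5
y_3 = S_3(0) = a_3 = 1
y_4 = S_4(0) = a_4 = 5
y_5 = S_4(3) = 3
t_q=1 is in segment 0 (τ=1); S_0(τ)=2593/1060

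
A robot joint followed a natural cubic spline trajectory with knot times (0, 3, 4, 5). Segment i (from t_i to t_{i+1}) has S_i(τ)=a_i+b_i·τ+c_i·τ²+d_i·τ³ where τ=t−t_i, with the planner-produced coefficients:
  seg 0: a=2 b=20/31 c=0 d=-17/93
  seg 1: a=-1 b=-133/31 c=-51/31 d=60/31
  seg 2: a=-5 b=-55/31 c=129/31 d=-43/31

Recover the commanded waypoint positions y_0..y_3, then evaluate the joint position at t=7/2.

y_0 = S_0(0) = a_0 = 2
y_1 = S_1(0) = a_1 = -1
y_2 = S_2(0) = a_2 = -5
y_3 = S_2(1) = -4
t_q=7/2 is in segment 1 (τ=1/2); S_1(τ)=-411/124

y_0=2 y_1=-1 y_2=-5 y_3=-4
S(7/2) = -411/124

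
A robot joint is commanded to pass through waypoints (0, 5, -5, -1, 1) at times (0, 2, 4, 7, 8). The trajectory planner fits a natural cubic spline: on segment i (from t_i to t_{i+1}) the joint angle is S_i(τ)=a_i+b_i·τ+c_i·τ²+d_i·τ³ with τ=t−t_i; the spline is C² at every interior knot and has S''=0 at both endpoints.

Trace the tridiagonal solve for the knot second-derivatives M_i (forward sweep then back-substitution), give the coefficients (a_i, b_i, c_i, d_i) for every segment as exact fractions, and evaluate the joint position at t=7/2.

Δ: Δ0=5/2, Δ1=-5, Δ2=4/3, Δ3=2
row 1: diag=8, rhs=-45; c'=1/4, d'=-45/8
row 2: denom=10−2·1/4=19/2; d'=(38−2·-45/8)/(19/2)=197/38
row 3: denom=8−3·6/19=134/19; d'=(4−3·197/38)/(134/19)=-439/268
back: M3=-439/268
back: M2=197/38−6/19·-439/268=382/67
back: M1=-45/8−1/4·382/67=-3779/536
M: M0=0, M1=-3779/536, M2=382/67, M3=-439/268, M4=0
seg 0: a=0, c=M0/2=0, d=(M1−M0)/(6·2)=-3779/6432, b=Δ0−h0·(2M0+M1)/6=7799/1608
seg 1: a=5, c=M1/2=-3779/1072, d=(M2−M1)/(6·2)=6835/6432, b=Δ1−h1·(2M1+M2)/6=-1769/804
seg 2: a=-5, c=M2/2=191/67, d=(M3−M2)/(6·3)=-1967/4824, b=Δ2−h2·(2M2+M3)/6=-5707/1608
seg 3: a=-1, c=M3/2=-439/536, d=(M4−M3)/(6·1)=439/1608, b=Δ3−h3·(2M3+M4)/6=2047/804
t_q=7/2 → seg 1, τ=3/2; S=5+-1769/804·τ+-3779/1072·τ²+6835/6432·τ³=-45377/17152

  seg 0: a=0 b=7799/1608 c=0 d=-3779/6432
  seg 1: a=5 b=-1769/804 c=-3779/1072 d=6835/6432
  seg 2: a=-5 b=-5707/1608 c=191/67 d=-1967/4824
  seg 3: a=-1 b=2047/804 c=-439/536 d=439/1608
S(7/2) = -45377/17152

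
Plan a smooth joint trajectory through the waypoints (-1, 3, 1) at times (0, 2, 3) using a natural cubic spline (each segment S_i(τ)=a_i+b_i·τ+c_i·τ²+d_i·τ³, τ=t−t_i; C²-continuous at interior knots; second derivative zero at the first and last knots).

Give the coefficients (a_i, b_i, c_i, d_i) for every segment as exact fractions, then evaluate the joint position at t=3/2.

  seg 0: a=-1 b=10/3 c=0 d=-1/3
  seg 1: a=3 b=-2/3 c=-2 d=2/3
S(3/2) = 23/8

Δ: Δ0=2, Δ1=-2
row 1: diag=6, rhs=-24; c'=1/6, d'=-4
back: M1=-4
M: M0=0, M1=-4, M2=0
seg 0: a=-1, c=M0/2=0, d=(M1−M0)/(6·2)=-1/3, b=Δ0−h0·(2M0+M1)/6=10/3
seg 1: a=3, c=M1/2=-2, d=(M2−M1)/(6·1)=2/3, b=Δ1−h1·(2M1+M2)/6=-2/3
t_q=3/2 → seg 0, τ=3/2; S=-1+10/3·τ+0·τ²+-1/3·τ³=23/8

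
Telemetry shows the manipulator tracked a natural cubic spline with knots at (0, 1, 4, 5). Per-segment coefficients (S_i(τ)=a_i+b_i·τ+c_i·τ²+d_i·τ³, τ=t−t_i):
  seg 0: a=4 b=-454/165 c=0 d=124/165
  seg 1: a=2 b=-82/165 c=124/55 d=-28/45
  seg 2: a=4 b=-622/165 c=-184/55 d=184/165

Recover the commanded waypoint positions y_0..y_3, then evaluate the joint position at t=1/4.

y_0=4 y_1=2 y_2=4 y_3=-2
S(1/4) = 585/176

y_0 = S_0(0) = a_0 = 4
y_1 = S_1(0) = a_1 = 2
y_2 = S_2(0) = a_2 = 4
y_3 = S_2(1) = -2
t_q=1/4 is in segment 0 (τ=1/4); S_0(τ)=585/176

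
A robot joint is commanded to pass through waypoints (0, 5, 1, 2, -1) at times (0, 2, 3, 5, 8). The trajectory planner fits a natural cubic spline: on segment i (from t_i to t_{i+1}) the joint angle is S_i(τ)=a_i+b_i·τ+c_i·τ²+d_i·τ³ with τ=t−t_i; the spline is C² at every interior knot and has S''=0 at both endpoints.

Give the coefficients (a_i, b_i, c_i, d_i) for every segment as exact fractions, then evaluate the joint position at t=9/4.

  seg 0: a=0 b=1639/326 c=0 d=-103/163
  seg 1: a=5 b=-833/326 c=-618/163 d=765/326
  seg 2: a=1 b=-505/163 c=1059/326 d=-945/1304
  seg 3: a=2 b=391/326 c=-717/652 d=239/1956
S(9/4) = 86813/20864

Δ: Δ0=5/2, Δ1=-4, Δ2=1/2, Δ3=-1
row 1: diag=6, rhs=-39; c'=1/6, d'=-13/2
row 2: denom=6−1·1/6=35/6; d'=(27−1·-13/2)/(35/6)=201/35
row 3: denom=10−2·12/35=326/35; d'=(-9−2·201/35)/(326/35)=-717/326
back: M3=-717/326
back: M2=201/35−12/35·-717/326=1059/163
back: M1=-13/2−1/6·1059/163=-1236/163
M: M0=0, M1=-1236/163, M2=1059/163, M3=-717/326, M4=0
seg 0: a=0, c=M0/2=0, d=(M1−M0)/(6·2)=-103/163, b=Δ0−h0·(2M0+M1)/6=1639/326
seg 1: a=5, c=M1/2=-618/163, d=(M2−M1)/(6·1)=765/326, b=Δ1−h1·(2M1+M2)/6=-833/326
seg 2: a=1, c=M2/2=1059/326, d=(M3−M2)/(6·2)=-945/1304, b=Δ2−h2·(2M2+M3)/6=-505/163
seg 3: a=2, c=M3/2=-717/652, d=(M4−M3)/(6·3)=239/1956, b=Δ3−h3·(2M3+M4)/6=391/326
t_q=9/4 → seg 1, τ=1/4; S=5+-833/326·τ+-618/163·τ²+765/326·τ³=86813/20864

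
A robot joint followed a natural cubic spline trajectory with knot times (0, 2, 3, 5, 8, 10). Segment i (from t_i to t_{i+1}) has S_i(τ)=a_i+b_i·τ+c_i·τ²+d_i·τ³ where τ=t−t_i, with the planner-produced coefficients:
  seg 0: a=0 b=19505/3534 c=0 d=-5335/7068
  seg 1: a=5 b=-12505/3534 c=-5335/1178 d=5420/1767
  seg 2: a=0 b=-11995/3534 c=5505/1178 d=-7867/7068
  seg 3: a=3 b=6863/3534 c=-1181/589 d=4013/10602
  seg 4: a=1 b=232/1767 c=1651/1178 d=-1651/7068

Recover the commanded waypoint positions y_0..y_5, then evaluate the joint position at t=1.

y_0 = S_0(0) = a_0 = 0
y_1 = S_1(0) = a_1 = 5
y_2 = S_2(0) = a_2 = 0
y_3 = S_3(0) = a_3 = 3
y_4 = S_4(0) = a_4 = 1
y_5 = S_4(2) = 5
t_q=1 is in segment 0 (τ=1); S_0(τ)=11225/2356

y_0=0 y_1=5 y_2=0 y_3=3 y_4=1 y_5=5
S(1) = 11225/2356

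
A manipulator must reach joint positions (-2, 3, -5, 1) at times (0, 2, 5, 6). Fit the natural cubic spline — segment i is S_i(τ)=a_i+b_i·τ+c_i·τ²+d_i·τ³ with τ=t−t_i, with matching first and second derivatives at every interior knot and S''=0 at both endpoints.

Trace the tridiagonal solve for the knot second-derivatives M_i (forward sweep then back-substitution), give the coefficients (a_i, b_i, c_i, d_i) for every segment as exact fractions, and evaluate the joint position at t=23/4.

  seg 0: a=-2 b=1873/426 c=0 d=-101/213
  seg 1: a=3 b=-551/426 c=-202/71 d=113/142
  seg 2: a=-5 b=665/213 c=613/142 d=-613/426
S(23/4) = -7609/9088

Δ: Δ0=5/2, Δ1=-8/3, Δ2=6
row 1: diag=10, rhs=-31; c'=3/10, d'=-31/10
row 2: denom=8−3·3/10=71/10; d'=(52−3·-31/10)/(71/10)=613/71
back: M2=613/71
back: M1=-31/10−3/10·613/71=-404/71
M: M0=0, M1=-404/71, M2=613/71, M3=0
seg 0: a=-2, c=M0/2=0, d=(M1−M0)/(6·2)=-101/213, b=Δ0−h0·(2M0+M1)/6=1873/426
seg 1: a=3, c=M1/2=-202/71, d=(M2−M1)/(6·3)=113/142, b=Δ1−h1·(2M1+M2)/6=-551/426
seg 2: a=-5, c=M2/2=613/142, d=(M3−M2)/(6·1)=-613/426, b=Δ2−h2·(2M2+M3)/6=665/213
t_q=23/4 → seg 2, τ=3/4; S=-5+665/213·τ+613/142·τ²+-613/426·τ³=-7609/9088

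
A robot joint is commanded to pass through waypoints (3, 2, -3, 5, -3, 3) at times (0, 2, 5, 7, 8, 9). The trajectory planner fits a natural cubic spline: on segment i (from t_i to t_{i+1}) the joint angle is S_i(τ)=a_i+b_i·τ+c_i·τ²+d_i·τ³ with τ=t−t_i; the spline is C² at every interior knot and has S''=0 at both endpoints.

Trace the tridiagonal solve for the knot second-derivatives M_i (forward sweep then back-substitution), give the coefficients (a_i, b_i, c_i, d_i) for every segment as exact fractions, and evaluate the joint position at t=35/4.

  seg 0: a=3 b=6353/11598 c=0 d=-1519/5799
  seg 1: a=2 b=-30103/11598 c=-3038/1933 d=7273/11598
  seg 2: a=-3 b=28450/5799 c=15743/3866 d=-52483/23196
  seg 3: a=5 b=-34541/5799 c=-18370/1933 d=43259/5799
  seg 4: a=-3 b=-14984/5799 c=24889/1933 d=-24889/5799
S(35/4) = 61123/123712

Δ: Δ0=-1/2, Δ1=-5/3, Δ2=4, Δ3=-8, Δ4=6
row 1: diag=10, rhs=-7; c'=3/10, d'=-7/10
row 2: denom=10−3·3/10=91/10; d'=(34−3·-7/10)/(91/10)=361/91
row 3: denom=6−2·20/91=506/91; d'=(-72−2·361/91)/(506/91)=-3637/253
row 4: denom=4−1·91/506=1933/506; d'=(84−1·-3637/253)/(1933/506)=49778/1933
back: M4=49778/1933
back: M3=-3637/253−91/506·49778/1933=-36740/1933
back: M2=361/91−20/91·-36740/1933=15743/1933
back: M1=-7/10−3/10·15743/1933=-6076/1933
M: M0=0, M1=-6076/1933, M2=15743/1933, M3=-36740/1933, M4=49778/1933, M5=0
seg 0: a=3, c=M0/2=0, d=(M1−M0)/(6·2)=-1519/5799, b=Δ0−h0·(2M0+M1)/6=6353/11598
seg 1: a=2, c=M1/2=-3038/1933, d=(M2−M1)/(6·3)=7273/11598, b=Δ1−h1·(2M1+M2)/6=-30103/11598
seg 2: a=-3, c=M2/2=15743/3866, d=(M3−M2)/(6·2)=-52483/23196, b=Δ2−h2·(2M2+M3)/6=28450/5799
seg 3: a=5, c=M3/2=-18370/1933, d=(M4−M3)/(6·1)=43259/5799, b=Δ3−h3·(2M3+M4)/6=-34541/5799
seg 4: a=-3, c=M4/2=24889/1933, d=(M5−M4)/(6·1)=-24889/5799, b=Δ4−h4·(2M4+M5)/6=-14984/5799
t_q=35/4 → seg 4, τ=3/4; S=-3+-14984/5799·τ+24889/1933·τ²+-24889/5799·τ³=61123/123712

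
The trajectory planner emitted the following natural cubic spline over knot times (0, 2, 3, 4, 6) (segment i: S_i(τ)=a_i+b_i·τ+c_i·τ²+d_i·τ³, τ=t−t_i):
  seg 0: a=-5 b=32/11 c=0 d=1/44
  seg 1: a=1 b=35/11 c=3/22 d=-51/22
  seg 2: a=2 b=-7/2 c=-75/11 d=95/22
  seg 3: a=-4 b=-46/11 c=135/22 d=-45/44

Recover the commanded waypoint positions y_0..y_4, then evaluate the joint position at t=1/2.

y_0 = S_0(0) = a_0 = -5
y_1 = S_1(0) = a_1 = 1
y_2 = S_2(0) = a_2 = 2
y_3 = S_3(0) = a_3 = -4
y_4 = S_3(2) = 4
t_q=1/2 is in segment 0 (τ=1/2); S_0(τ)=-1247/352

y_0=-5 y_1=1 y_2=2 y_3=-4 y_4=4
S(1/2) = -1247/352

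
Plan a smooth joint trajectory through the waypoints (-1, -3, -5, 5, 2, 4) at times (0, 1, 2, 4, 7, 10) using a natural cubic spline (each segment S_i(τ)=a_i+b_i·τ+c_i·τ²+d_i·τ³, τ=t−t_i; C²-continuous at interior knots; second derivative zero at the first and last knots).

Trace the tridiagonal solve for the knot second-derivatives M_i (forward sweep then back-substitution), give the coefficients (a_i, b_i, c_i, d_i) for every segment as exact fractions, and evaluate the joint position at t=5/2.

Δ: Δ0=-2, Δ1=-2, Δ2=5, Δ3=-1, Δ4=2/3
row 1: diag=4, rhs=0; c'=1/4, d'=0
row 2: denom=6−1·1/4=23/4; d'=(42−1·0)/(23/4)=168/23
row 3: denom=10−2·8/23=214/23; d'=(-36−2·168/23)/(214/23)=-582/107
row 4: denom=12−3·69/214=2361/214; d'=(10−3·-582/107)/(2361/214)=5632/2361
back: M4=5632/2361
back: M3=-582/107−69/214·5632/2361=-4886/787
back: M2=168/23−8/23·-4886/787=7448/787
back: M1=0−1/4·7448/787=-1862/787
M: M0=0, M1=-1862/787, M2=7448/787, M3=-4886/787, M4=5632/2361, M5=0
seg 0: a=-1, c=M0/2=0, d=(M1−M0)/(6·1)=-931/2361, b=Δ0−h0·(2M0+M1)/6=-3791/2361
seg 1: a=-3, c=M1/2=-931/787, d=(M2−M1)/(6·1)=4655/2361, b=Δ1−h1·(2M1+M2)/6=-6584/2361
seg 2: a=-5, c=M2/2=3724/787, d=(M3−M2)/(6·2)=-6167/4722, b=Δ2−h2·(2M2+M3)/6=1795/2361
seg 3: a=5, c=M3/2=-2443/787, d=(M4−M3)/(6·3)=10145/21249, b=Δ3−h3·(2M3+M4)/6=9481/2361
seg 4: a=2, c=M4/2=2816/2361, d=(M5−M4)/(6·3)=-2816/21249, b=Δ4−h4·(2M4+M5)/6=-4058/2361
t_q=5/2 → seg 2, τ=1/2; S=-5+1795/2361·τ+3724/787·τ²+-6167/4722·τ³=-45333/12592

  seg 0: a=-1 b=-3791/2361 c=0 d=-931/2361
  seg 1: a=-3 b=-6584/2361 c=-931/787 d=4655/2361
  seg 2: a=-5 b=1795/2361 c=3724/787 d=-6167/4722
  seg 3: a=5 b=9481/2361 c=-2443/787 d=10145/21249
  seg 4: a=2 b=-4058/2361 c=2816/2361 d=-2816/21249
S(5/2) = -45333/12592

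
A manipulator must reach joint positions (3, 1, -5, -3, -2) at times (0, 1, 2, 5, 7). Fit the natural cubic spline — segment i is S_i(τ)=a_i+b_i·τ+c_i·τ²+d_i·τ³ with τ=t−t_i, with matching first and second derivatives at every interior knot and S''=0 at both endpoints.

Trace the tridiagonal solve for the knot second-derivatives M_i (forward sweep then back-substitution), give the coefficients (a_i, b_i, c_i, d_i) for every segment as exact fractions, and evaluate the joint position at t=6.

Δ: Δ0=-2, Δ1=-6, Δ2=2/3, Δ3=1/2
row 1: diag=4, rhs=-24; c'=1/4, d'=-6
row 2: denom=8−1·1/4=31/4; d'=(40−1·-6)/(31/4)=184/31
row 3: denom=10−3·12/31=274/31; d'=(-1−3·184/31)/(274/31)=-583/274
back: M3=-583/274
back: M2=184/31−12/31·-583/274=926/137
back: M1=-6−1/4·926/137=-2107/274
M: M0=0, M1=-2107/274, M2=926/137, M3=-583/274, M4=0
seg 0: a=3, c=M0/2=0, d=(M1−M0)/(6·1)=-2107/1644, b=Δ0−h0·(2M0+M1)/6=-1181/1644
seg 1: a=1, c=M1/2=-2107/548, d=(M2−M1)/(6·1)=3959/1644, b=Δ1−h1·(2M1+M2)/6=-3751/822
seg 2: a=-5, c=M2/2=463/137, d=(M3−M2)/(6·3)=-2435/4932, b=Δ2−h2·(2M2+M3)/6=-8267/1644
seg 3: a=-3, c=M3/2=-583/548, d=(M4−M3)/(6·2)=583/3288, b=Δ3−h3·(2M3+M4)/6=1577/822
t_q=6 → seg 3, τ=1; S=-3+1577/822·τ+-583/548·τ²+583/3288·τ³=-2157/1096

  seg 0: a=3 b=-1181/1644 c=0 d=-2107/1644
  seg 1: a=1 b=-3751/822 c=-2107/548 d=3959/1644
  seg 2: a=-5 b=-8267/1644 c=463/137 d=-2435/4932
  seg 3: a=-3 b=1577/822 c=-583/548 d=583/3288
S(6) = -2157/1096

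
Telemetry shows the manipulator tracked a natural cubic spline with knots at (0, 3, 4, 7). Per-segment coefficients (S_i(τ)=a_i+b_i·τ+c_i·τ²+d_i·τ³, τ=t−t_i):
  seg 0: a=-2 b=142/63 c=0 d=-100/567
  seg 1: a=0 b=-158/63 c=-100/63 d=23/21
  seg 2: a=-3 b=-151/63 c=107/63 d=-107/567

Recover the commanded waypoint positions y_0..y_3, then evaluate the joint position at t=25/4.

y_0=-2 y_1=0 y_2=-3 y_3=0
S(25/4) = -871/448

y_0 = S_0(0) = a_0 = -2
y_1 = S_1(0) = a_1 = 0
y_2 = S_2(0) = a_2 = -3
y_3 = S_2(3) = 0
t_q=25/4 is in segment 2 (τ=9/4); S_2(τ)=-871/448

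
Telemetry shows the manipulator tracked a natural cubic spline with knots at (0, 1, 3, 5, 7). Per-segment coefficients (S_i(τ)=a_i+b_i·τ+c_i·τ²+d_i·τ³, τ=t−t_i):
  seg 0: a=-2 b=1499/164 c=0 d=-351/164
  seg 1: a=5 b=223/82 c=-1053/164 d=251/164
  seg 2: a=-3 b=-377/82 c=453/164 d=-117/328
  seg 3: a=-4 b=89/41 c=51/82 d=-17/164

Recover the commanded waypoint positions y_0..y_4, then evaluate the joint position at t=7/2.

y_0 = S_0(0) = a_0 = -2
y_1 = S_1(0) = a_1 = 5
y_2 = S_2(0) = a_2 = -3
y_3 = S_3(0) = a_3 = -4
y_4 = S_3(2) = 2
t_q=7/2 is in segment 2 (τ=1/2); S_2(τ)=-12209/2624

y_0=-2 y_1=5 y_2=-3 y_3=-4 y_4=2
S(7/2) = -12209/2624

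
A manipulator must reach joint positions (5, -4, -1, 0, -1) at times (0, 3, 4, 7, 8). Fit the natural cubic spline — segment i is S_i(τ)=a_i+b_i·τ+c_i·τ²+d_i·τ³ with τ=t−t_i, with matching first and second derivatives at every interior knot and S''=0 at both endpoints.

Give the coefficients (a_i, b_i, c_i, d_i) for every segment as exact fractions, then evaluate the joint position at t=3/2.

Δ: Δ0=-3, Δ1=3, Δ2=1/3, Δ3=-1
row 1: diag=8, rhs=36; c'=1/8, d'=9/2
row 2: denom=8−1·1/8=63/8; d'=(-16−1·9/2)/(63/8)=-164/63
row 3: denom=8−3·8/21=48/7; d'=(-8−3·-164/63)/(48/7)=-1/36
back: M3=-1/36
back: M2=-164/63−8/21·-1/36=-70/27
back: M1=9/2−1/8·-70/27=521/108
M: M0=0, M1=521/108, M2=-70/27, M3=-1/36, M4=0
seg 0: a=5, c=M0/2=0, d=(M1−M0)/(6·3)=521/1944, b=Δ0−h0·(2M0+M1)/6=-1169/216
seg 1: a=-4, c=M1/2=521/216, d=(M2−M1)/(6·1)=-89/72, b=Δ1−h1·(2M1+M2)/6=197/108
seg 2: a=-1, c=M2/2=-35/27, d=(M3−M2)/(6·3)=277/1944, b=Δ2−h2·(2M2+M3)/6=635/216
seg 3: a=0, c=M3/2=-1/72, d=(M4−M3)/(6·1)=1/216, b=Δ3−h3·(2M3+M4)/6=-107/108
t_q=3/2 → seg 0, τ=3/2; S=5+-1169/216·τ+0·τ²+521/1944·τ³=-425/192

  seg 0: a=5 b=-1169/216 c=0 d=521/1944
  seg 1: a=-4 b=197/108 c=521/216 d=-89/72
  seg 2: a=-1 b=635/216 c=-35/27 d=277/1944
  seg 3: a=0 b=-107/108 c=-1/72 d=1/216
S(3/2) = -425/192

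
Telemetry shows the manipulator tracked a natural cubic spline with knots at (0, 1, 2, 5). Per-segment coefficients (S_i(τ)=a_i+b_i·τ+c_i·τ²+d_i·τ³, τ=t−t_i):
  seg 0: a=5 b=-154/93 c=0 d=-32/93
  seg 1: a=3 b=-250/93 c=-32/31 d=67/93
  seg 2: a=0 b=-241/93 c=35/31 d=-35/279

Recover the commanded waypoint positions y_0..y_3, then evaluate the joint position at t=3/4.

y_0=5 y_1=3 y_2=0 y_3=-1
S(3/4) = 112/31

y_0 = S_0(0) = a_0 = 5
y_1 = S_1(0) = a_1 = 3
y_2 = S_2(0) = a_2 = 0
y_3 = S_2(3) = -1
t_q=3/4 is in segment 0 (τ=3/4); S_0(τ)=112/31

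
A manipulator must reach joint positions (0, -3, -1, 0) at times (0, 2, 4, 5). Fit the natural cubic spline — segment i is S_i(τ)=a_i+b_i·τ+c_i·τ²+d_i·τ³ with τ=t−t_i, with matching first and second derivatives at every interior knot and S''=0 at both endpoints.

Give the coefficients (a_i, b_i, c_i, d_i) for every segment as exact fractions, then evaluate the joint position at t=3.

  seg 0: a=0 b=-24/11 c=0 d=15/88
  seg 1: a=-3 b=-3/22 c=45/44 d=-5/22
  seg 2: a=-1 b=27/22 c=-15/44 d=5/44
S(3) = -103/44

Δ: Δ0=-3/2, Δ1=1, Δ2=1
row 1: diag=8, rhs=15; c'=1/4, d'=15/8
row 2: denom=6−2·1/4=11/2; d'=(0−2·15/8)/(11/2)=-15/22
back: M2=-15/22
back: M1=15/8−1/4·-15/22=45/22
M: M0=0, M1=45/22, M2=-15/22, M3=0
seg 0: a=0, c=M0/2=0, d=(M1−M0)/(6·2)=15/88, b=Δ0−h0·(2M0+M1)/6=-24/11
seg 1: a=-3, c=M1/2=45/44, d=(M2−M1)/(6·2)=-5/22, b=Δ1−h1·(2M1+M2)/6=-3/22
seg 2: a=-1, c=M2/2=-15/44, d=(M3−M2)/(6·1)=5/44, b=Δ2−h2·(2M2+M3)/6=27/22
t_q=3 → seg 1, τ=1; S=-3+-3/22·τ+45/44·τ²+-5/22·τ³=-103/44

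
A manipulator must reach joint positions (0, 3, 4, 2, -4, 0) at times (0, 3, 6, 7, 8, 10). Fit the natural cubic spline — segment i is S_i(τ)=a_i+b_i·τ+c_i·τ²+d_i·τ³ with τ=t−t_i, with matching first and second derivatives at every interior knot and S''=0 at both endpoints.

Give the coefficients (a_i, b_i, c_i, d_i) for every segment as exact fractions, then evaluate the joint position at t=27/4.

  seg 0: a=0 b=2090/1929 c=0 d=-161/17361
  seg 1: a=3 b=1607/1929 c=-161/1929 d=-481/17361
  seg 2: a=4 b=-802/1929 c=-214/643 d=-2414/1929
  seg 3: a=2 b=-9328/1929 c=-2628/643 d=5638/1929
  seg 4: a=-4 b=-8182/1929 c=3010/643 d=-1505/1929
S(27/4) = 61173/20576

Δ: Δ0=1, Δ1=1/3, Δ2=-2, Δ3=-6, Δ4=2
row 1: diag=12, rhs=-4; c'=1/4, d'=-1/3
row 2: denom=8−3·1/4=29/4; d'=(-14−3·-1/3)/(29/4)=-52/29
row 3: denom=4−1·4/29=112/29; d'=(-24−1·-52/29)/(112/29)=-23/4
row 4: denom=6−1·29/112=643/112; d'=(48−1·-23/4)/(643/112)=6020/643
back: M4=6020/643
back: M3=-23/4−29/112·6020/643=-5256/643
back: M2=-52/29−4/29·-5256/643=-428/643
back: M1=-1/3−1/4·-428/643=-322/1929
M: M0=0, M1=-322/1929, M2=-428/643, M3=-5256/643, M4=6020/643, M5=0
seg 0: a=0, c=M0/2=0, d=(M1−M0)/(6·3)=-161/17361, b=Δ0−h0·(2M0+M1)/6=2090/1929
seg 1: a=3, c=M1/2=-161/1929, d=(M2−M1)/(6·3)=-481/17361, b=Δ1−h1·(2M1+M2)/6=1607/1929
seg 2: a=4, c=M2/2=-214/643, d=(M3−M2)/(6·1)=-2414/1929, b=Δ2−h2·(2M2+M3)/6=-802/1929
seg 3: a=2, c=M3/2=-2628/643, d=(M4−M3)/(6·1)=5638/1929, b=Δ3−h3·(2M3+M4)/6=-9328/1929
seg 4: a=-4, c=M4/2=3010/643, d=(M5−M4)/(6·2)=-1505/1929, b=Δ4−h4·(2M4+M5)/6=-8182/1929
t_q=27/4 → seg 2, τ=3/4; S=4+-802/1929·τ+-214/643·τ²+-2414/1929·τ³=61173/20576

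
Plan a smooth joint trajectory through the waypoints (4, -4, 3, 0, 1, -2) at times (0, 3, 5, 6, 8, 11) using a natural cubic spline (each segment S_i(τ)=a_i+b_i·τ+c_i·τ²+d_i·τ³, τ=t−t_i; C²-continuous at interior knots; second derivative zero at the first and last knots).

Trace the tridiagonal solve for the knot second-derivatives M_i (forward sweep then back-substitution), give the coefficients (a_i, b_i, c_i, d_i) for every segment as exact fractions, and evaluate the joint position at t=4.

  seg 0: a=4 b=-5513/1012 c=0 d=8443/27324
  seg 1: a=-4 b=1465/506 c=8443/3036 d=-7525/6072
  seg 2: a=3 b=-647/759 c=-3533/759 d=173/69
  seg 3: a=0 b=-668/253 c=2176/759 d=-3937/6072
  seg 4: a=1 b=1589/1518 c=-3107/3036 d=3107/27324
S(4) = 2653/6072

Δ: Δ0=-8/3, Δ1=7/2, Δ2=-3, Δ3=1/2, Δ4=-1
row 1: diag=10, rhs=37; c'=1/5, d'=37/10
row 2: denom=6−2·1/5=28/5; d'=(-39−2·37/10)/(28/5)=-58/7
row 3: denom=6−1·5/28=163/28; d'=(21−1·-58/7)/(163/28)=820/163
row 4: denom=10−2·56/163=1518/163; d'=(-9−2·820/163)/(1518/163)=-3107/1518
back: M4=-3107/1518
back: M3=820/163−56/163·-3107/1518=4352/759
back: M2=-58/7−5/28·4352/759=-7066/759
back: M1=37/10−1/5·-7066/759=8443/1518
M: M0=0, M1=8443/1518, M2=-7066/759, M3=4352/759, M4=-3107/1518, M5=0
seg 0: a=4, c=M0/2=0, d=(M1−M0)/(6·3)=8443/27324, b=Δ0−h0·(2M0+M1)/6=-5513/1012
seg 1: a=-4, c=M1/2=8443/3036, d=(M2−M1)/(6·2)=-7525/6072, b=Δ1−h1·(2M1+M2)/6=1465/506
seg 2: a=3, c=M2/2=-3533/759, d=(M3−M2)/(6·1)=173/69, b=Δ2−h2·(2M2+M3)/6=-647/759
seg 3: a=0, c=M3/2=2176/759, d=(M4−M3)/(6·2)=-3937/6072, b=Δ3−h3·(2M3+M4)/6=-668/253
seg 4: a=1, c=M4/2=-3107/3036, d=(M5−M4)/(6·3)=3107/27324, b=Δ4−h4·(2M4+M5)/6=1589/1518
t_q=4 → seg 1, τ=1; S=-4+1465/506·τ+8443/3036·τ²+-7525/6072·τ³=2653/6072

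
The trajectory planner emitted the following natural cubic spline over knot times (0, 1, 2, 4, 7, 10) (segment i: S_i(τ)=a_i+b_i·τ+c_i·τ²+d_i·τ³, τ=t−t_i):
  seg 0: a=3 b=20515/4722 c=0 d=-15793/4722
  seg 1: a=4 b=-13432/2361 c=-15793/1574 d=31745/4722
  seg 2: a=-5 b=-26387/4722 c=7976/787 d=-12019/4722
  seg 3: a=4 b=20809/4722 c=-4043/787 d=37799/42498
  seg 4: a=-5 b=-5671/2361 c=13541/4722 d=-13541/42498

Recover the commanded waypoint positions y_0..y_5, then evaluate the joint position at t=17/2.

y_0=3 y_1=4 y_2=-5 y_3=4 y_4=-5 y_5=5
S(17/2) = -40623/12592

y_0 = S_0(0) = a_0 = 3
y_1 = S_1(0) = a_1 = 4
y_2 = S_2(0) = a_2 = -5
y_3 = S_3(0) = a_3 = 4
y_4 = S_4(0) = a_4 = -5
y_5 = S_4(3) = 5
t_q=17/2 is in segment 4 (τ=3/2); S_4(τ)=-40623/12592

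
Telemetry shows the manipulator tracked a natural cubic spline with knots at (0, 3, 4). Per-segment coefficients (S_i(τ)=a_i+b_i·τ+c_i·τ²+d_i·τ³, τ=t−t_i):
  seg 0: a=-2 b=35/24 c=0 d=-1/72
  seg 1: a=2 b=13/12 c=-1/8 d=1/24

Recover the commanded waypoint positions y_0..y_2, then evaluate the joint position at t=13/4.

y_0 = S_0(0) = a_0 = -2
y_1 = S_1(0) = a_1 = 2
y_2 = S_1(1) = 3
t_q=13/4 is in segment 1 (τ=1/4); S_1(τ)=1159/512

y_0=-2 y_1=2 y_2=3
S(13/4) = 1159/512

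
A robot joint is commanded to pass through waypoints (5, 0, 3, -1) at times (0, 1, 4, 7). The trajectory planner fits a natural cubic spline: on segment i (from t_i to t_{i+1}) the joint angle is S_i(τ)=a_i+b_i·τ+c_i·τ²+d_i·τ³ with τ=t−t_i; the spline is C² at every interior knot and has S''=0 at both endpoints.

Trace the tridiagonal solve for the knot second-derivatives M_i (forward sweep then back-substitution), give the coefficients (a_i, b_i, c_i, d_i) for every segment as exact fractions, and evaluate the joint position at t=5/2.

  seg 0: a=5 b=-514/87 c=0 d=79/87
  seg 1: a=0 b=-277/87 c=79/29 d=-347/783
  seg 2: a=3 b=104/87 c=-110/87 d=110/783
S(5/2) = -33/232

Δ: Δ0=-5, Δ1=1, Δ2=-4/3
row 1: diag=8, rhs=36; c'=3/8, d'=9/2
row 2: denom=12−3·3/8=87/8; d'=(-14−3·9/2)/(87/8)=-220/87
back: M2=-220/87
back: M1=9/2−3/8·-220/87=158/29
M: M0=0, M1=158/29, M2=-220/87, M3=0
seg 0: a=5, c=M0/2=0, d=(M1−M0)/(6·1)=79/87, b=Δ0−h0·(2M0+M1)/6=-514/87
seg 1: a=0, c=M1/2=79/29, d=(M2−M1)/(6·3)=-347/783, b=Δ1−h1·(2M1+M2)/6=-277/87
seg 2: a=3, c=M2/2=-110/87, d=(M3−M2)/(6·3)=110/783, b=Δ2−h2·(2M2+M3)/6=104/87
t_q=5/2 → seg 1, τ=3/2; S=0+-277/87·τ+79/29·τ²+-347/783·τ³=-33/232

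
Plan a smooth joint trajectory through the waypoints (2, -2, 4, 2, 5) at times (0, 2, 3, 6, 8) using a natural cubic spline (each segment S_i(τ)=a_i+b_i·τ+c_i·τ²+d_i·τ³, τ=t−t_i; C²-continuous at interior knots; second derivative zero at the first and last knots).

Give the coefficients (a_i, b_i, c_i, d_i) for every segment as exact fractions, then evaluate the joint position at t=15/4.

Δ: Δ0=-2, Δ1=6, Δ2=-2/3, Δ3=3/2
row 1: diag=6, rhs=48; c'=1/6, d'=8
row 2: denom=8−1·1/6=47/6; d'=(-40−1·8)/(47/6)=-288/47
row 3: denom=10−3·18/47=416/47; d'=(13−3·-288/47)/(416/47)=1475/416
back: M3=1475/416
back: M2=-288/47−18/47·1475/416=-1557/208
back: M1=8−1/6·-1557/208=3847/416
M: M0=0, M1=3847/416, M2=-1557/208, M3=1475/416, M4=0
seg 0: a=2, c=M0/2=0, d=(M1−M0)/(6·2)=3847/4992, b=Δ0−h0·(2M0+M1)/6=-6343/1248
seg 1: a=-2, c=M1/2=3847/832, d=(M2−M1)/(6·1)=-6961/2496, b=Δ1−h1·(2M1+M2)/6=2599/624
seg 2: a=4, c=M2/2=-1557/416, d=(M3−M2)/(6·3)=353/576, b=Δ2−h2·(2M2+M3)/6=12595/2496
seg 3: a=2, c=M3/2=1475/832, d=(M4−M3)/(6·2)=-1475/4992, b=Δ3−h3·(2M3+M4)/6=-539/624
t_q=15/4 → seg 2, τ=3/4; S=4+12595/2496·τ+-1557/416·τ²+353/576·τ³=316175/53248

  seg 0: a=2 b=-6343/1248 c=0 d=3847/4992
  seg 1: a=-2 b=2599/624 c=3847/832 d=-6961/2496
  seg 2: a=4 b=12595/2496 c=-1557/416 d=353/576
  seg 3: a=2 b=-539/624 c=1475/832 d=-1475/4992
S(15/4) = 316175/53248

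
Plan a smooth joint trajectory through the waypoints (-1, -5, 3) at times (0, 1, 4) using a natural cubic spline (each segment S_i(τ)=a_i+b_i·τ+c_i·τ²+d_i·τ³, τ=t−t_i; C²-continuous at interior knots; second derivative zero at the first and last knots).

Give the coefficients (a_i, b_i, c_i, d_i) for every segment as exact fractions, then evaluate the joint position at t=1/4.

Δ: Δ0=-4, Δ1=8/3
row 1: diag=8, rhs=40; c'=3/8, d'=5
back: M1=5
M: M0=0, M1=5, M2=0
seg 0: a=-1, c=M0/2=0, d=(M1−M0)/(6·1)=5/6, b=Δ0−h0·(2M0+M1)/6=-29/6
seg 1: a=-5, c=M1/2=5/2, d=(M2−M1)/(6·3)=-5/18, b=Δ1−h1·(2M1+M2)/6=-7/3
t_q=1/4 → seg 0, τ=1/4; S=-1+-29/6·τ+0·τ²+5/6·τ³=-281/128

  seg 0: a=-1 b=-29/6 c=0 d=5/6
  seg 1: a=-5 b=-7/3 c=5/2 d=-5/18
S(1/4) = -281/128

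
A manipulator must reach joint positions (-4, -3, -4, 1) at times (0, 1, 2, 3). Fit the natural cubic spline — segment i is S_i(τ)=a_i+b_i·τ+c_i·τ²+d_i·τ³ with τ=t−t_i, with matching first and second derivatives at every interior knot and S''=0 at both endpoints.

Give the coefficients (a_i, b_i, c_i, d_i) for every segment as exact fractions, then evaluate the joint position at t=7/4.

  seg 0: a=-4 b=29/15 c=0 d=-14/15
  seg 1: a=-3 b=-13/15 c=-14/5 d=8/3
  seg 2: a=-4 b=23/15 c=26/5 d=-26/15
S(7/4) = -41/10

Δ: Δ0=1, Δ1=-1, Δ2=5
row 1: diag=4, rhs=-12; c'=1/4, d'=-3
row 2: denom=4−1·1/4=15/4; d'=(36−1·-3)/(15/4)=52/5
back: M2=52/5
back: M1=-3−1/4·52/5=-28/5
M: M0=0, M1=-28/5, M2=52/5, M3=0
seg 0: a=-4, c=M0/2=0, d=(M1−M0)/(6·1)=-14/15, b=Δ0−h0·(2M0+M1)/6=29/15
seg 1: a=-3, c=M1/2=-14/5, d=(M2−M1)/(6·1)=8/3, b=Δ1−h1·(2M1+M2)/6=-13/15
seg 2: a=-4, c=M2/2=26/5, d=(M3−M2)/(6·1)=-26/15, b=Δ2−h2·(2M2+M3)/6=23/15
t_q=7/4 → seg 1, τ=3/4; S=-3+-13/15·τ+-14/5·τ²+8/3·τ³=-41/10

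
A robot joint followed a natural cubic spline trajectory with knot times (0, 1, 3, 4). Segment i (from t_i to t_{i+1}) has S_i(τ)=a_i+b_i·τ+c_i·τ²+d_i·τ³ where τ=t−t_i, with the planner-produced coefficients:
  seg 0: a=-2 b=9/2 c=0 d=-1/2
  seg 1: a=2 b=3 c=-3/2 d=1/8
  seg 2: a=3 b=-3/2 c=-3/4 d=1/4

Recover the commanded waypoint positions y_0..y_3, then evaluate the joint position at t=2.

y_0 = S_0(0) = a_0 = -2
y_1 = S_1(0) = a_1 = 2
y_2 = S_2(0) = a_2 = 3
y_3 = S_2(1) = 1
t_q=2 is in segment 1 (τ=1); S_1(τ)=29/8

y_0=-2 y_1=2 y_2=3 y_3=1
S(2) = 29/8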